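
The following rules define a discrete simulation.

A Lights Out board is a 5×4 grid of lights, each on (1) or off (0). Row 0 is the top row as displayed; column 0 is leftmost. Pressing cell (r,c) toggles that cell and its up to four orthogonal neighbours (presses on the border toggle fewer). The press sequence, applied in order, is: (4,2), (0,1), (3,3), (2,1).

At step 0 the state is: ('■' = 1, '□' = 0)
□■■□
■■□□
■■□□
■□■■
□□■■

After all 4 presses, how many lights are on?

10

k=0  □■■□
■■□□
■■□□
■□■■
□□■■
k=1  □■■□
■■□□
■■□□
■□□■
□■□□
k=2  ■□□□
■□□□
■■□□
■□□■
□■□□
k=3  ■□□□
■□□□
■■□■
■□■□
□■□■
k=4  ■□□□
■■□□
□□■■
■■■□
□■□■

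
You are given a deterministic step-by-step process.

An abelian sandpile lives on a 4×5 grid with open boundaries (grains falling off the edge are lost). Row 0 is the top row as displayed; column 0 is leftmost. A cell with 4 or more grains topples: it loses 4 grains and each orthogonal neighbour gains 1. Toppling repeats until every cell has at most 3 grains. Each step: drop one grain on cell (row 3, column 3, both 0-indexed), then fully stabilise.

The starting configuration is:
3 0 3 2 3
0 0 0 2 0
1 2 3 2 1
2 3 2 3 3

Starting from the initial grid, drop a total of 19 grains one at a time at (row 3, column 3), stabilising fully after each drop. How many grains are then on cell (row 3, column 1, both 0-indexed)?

3

[0] 3 0 3 2 3
0 0 0 2 0
1 2 3 2 1
2 3 2 3 3
[1] 3 0 3 2 3
0 0 0 2 0
1 2 3 3 2
2 3 3 1 0
[2] 3 0 3 2 3
0 0 0 2 0
1 2 3 3 2
2 3 3 2 0
[3] 3 0 3 2 3
0 0 0 2 0
1 2 3 3 2
2 3 3 3 0
[4] 3 0 3 2 3
0 1 1 3 0
2 0 2 1 3
3 1 2 2 1
[5] 3 0 3 2 3
0 1 1 3 0
2 0 2 1 3
3 1 2 3 1
[6] 3 0 3 2 3
0 1 1 3 0
2 0 2 2 3
3 1 3 0 2
[7] 3 0 3 2 3
0 1 1 3 0
2 0 2 2 3
3 1 3 1 2
[8] 3 0 3 2 3
0 1 1 3 0
2 0 2 2 3
3 1 3 2 2
[9] 3 0 3 2 3
0 1 1 3 0
2 0 2 2 3
3 1 3 3 2
[10] 3 0 3 2 3
0 1 1 3 0
2 0 3 3 3
3 2 0 1 3
[11] 3 0 3 2 3
0 1 1 3 0
2 0 3 3 3
3 2 0 2 3
[12] 3 0 3 2 3
0 1 1 3 0
2 0 3 3 3
3 2 0 3 3
[13] 3 0 3 3 3
0 1 3 0 2
2 1 0 3 1
3 2 2 2 1
[14] 3 0 3 3 3
0 1 3 0 2
2 1 0 3 1
3 2 2 3 1
[15] 3 0 3 3 3
0 1 3 1 2
2 1 1 0 2
3 2 3 1 2
[16] 3 0 3 3 3
0 1 3 1 2
2 1 1 0 2
3 2 3 2 2
[17] 3 0 3 3 3
0 1 3 1 2
2 1 1 0 2
3 2 3 3 2
[18] 3 0 3 3 3
0 1 3 1 2
2 1 2 1 2
3 3 0 1 3
[19] 3 0 3 3 3
0 1 3 1 2
2 1 2 1 2
3 3 0 2 3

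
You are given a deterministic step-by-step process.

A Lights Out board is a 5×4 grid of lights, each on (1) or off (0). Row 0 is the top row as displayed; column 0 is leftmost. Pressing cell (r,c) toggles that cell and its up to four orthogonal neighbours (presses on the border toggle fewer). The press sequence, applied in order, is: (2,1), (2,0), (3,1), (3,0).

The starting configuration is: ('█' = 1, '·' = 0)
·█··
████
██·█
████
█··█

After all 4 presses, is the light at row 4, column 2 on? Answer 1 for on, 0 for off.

0

0) ·█··
████
██·█
████
█··█
1) ·█··
█·██
··██
█·██
█··█
2) ·█··
··██
████
··██
█··█
3) ·█··
··██
█·██
██·█
██·█
4) ·█··
··██
··██
···█
·█·█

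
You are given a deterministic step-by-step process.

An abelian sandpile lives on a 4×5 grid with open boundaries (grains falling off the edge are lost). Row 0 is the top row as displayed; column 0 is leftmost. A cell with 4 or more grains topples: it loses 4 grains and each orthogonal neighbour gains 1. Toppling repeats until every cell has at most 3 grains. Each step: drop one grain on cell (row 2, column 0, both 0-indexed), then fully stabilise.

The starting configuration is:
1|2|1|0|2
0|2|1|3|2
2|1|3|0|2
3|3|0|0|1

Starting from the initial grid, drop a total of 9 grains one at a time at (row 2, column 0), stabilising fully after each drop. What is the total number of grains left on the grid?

32

t=0: 1|2|1|0|2
0|2|1|3|2
2|1|3|0|2
3|3|0|0|1
t=1: 1|2|1|0|2
0|2|1|3|2
3|1|3|0|2
3|3|0|0|1
t=2: 1|2|1|0|2
1|2|1|3|2
1|3|3|0|2
1|0|1|0|1
t=3: 1|2|1|0|2
1|2|1|3|2
2|3|3|0|2
1|0|1|0|1
t=4: 1|2|1|0|2
1|2|1|3|2
3|3|3|0|2
1|0|1|0|1
t=5: 1|2|1|0|2
2|3|2|3|2
1|1|0|1|2
2|1|2|0|1
t=6: 1|2|1|0|2
2|3|2|3|2
2|1|0|1|2
2|1|2|0|1
t=7: 1|2|1|0|2
2|3|2|3|2
3|1|0|1|2
2|1|2|0|1
t=8: 1|2|1|0|2
3|3|2|3|2
0|2|0|1|2
3|1|2|0|1
t=9: 1|2|1|0|2
3|3|2|3|2
1|2|0|1|2
3|1|2|0|1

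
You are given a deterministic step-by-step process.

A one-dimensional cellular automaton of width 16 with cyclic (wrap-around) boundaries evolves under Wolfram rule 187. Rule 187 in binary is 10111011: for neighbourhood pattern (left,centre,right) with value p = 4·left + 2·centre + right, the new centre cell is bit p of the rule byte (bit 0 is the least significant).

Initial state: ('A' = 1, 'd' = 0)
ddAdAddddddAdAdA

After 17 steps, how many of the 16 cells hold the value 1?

[0] ddAdAddddddAdAdA
[1] AAdAdAAAAAAdAdAd
[2] AdAdAAAAAAdAdAdA
[3] dAdAAAAAAdAdAdAA
[4] AdAAAAAAdAdAdAAd
[5] dAAAAAAdAdAdAAdA
[6] AAAAAAdAdAdAAdAd
[7] AAAAAdAdAdAAdAdA
[8] AAAAdAdAdAAdAdAA
[9] AAAdAdAdAAdAdAAA
[10] AAdAdAdAAdAdAAAA
[11] AdAdAdAAdAdAAAAA
[12] dAdAdAAdAdAAAAAA
[13] AdAdAAdAdAAAAAAd
[14] dAdAAdAdAAAAAAdA
[15] AdAAdAdAAAAAAdAd
[16] dAAdAdAAAAAAdAdA
[17] AAdAdAAAAAAdAdAd

11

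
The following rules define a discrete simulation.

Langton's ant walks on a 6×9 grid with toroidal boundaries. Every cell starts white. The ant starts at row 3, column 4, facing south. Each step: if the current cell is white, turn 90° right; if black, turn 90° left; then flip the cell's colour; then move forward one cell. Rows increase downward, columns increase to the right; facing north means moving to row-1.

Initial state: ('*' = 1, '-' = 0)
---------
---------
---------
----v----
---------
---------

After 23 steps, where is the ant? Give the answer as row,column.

2,6

k=0  ---------
---------
---------
----v----
---------
---------
k=1  ---------
---------
---------
---<*----
---------
---------
k=2  ---------
---------
---^-----
---**----
---------
---------
k=3  ---------
---------
---*>----
---**----
---------
---------
k=4  ---------
---------
---**----
---*v----
---------
---------
k=5  ---------
---------
---**----
---*->---
---------
---------
k=6  ---------
---------
---**----
---*-*---
-----v---
---------
k=7  ---------
---------
---**----
---*-*---
----<*---
---------
k=8  ---------
---------
---**----
---*^*---
----**---
---------
k=9  ---------
---------
---**----
---**>---
----**---
---------
k=10  ---------
---------
---**^---
---**----
----**---
---------
k=11  ---------
---------
---***>--
---**----
----**---
---------
k=12  ---------
---------
---****--
---**-v--
----**---
---------
k=13  ---------
---------
---****--
---**<*--
----**---
---------
k=14  ---------
---------
---**^*--
---****--
----**---
---------
k=15  ---------
---------
---*<-*--
---****--
----**---
---------
k=16  ---------
---------
---*--*--
---*v**--
----**---
---------
k=17  ---------
---------
---*--*--
---*->*--
----**---
---------
k=18  ---------
---------
---*-^*--
---*--*--
----**---
---------
k=19  ---------
---------
---*-*>--
---*--*--
----**---
---------
k=20  ---------
------^--
---*-*---
---*--*--
----**---
---------
k=21  ---------
------*>-
---*-*---
---*--*--
----**---
---------
k=22  ---------
------**-
---*-*-v-
---*--*--
----**---
---------
k=23  ---------
------**-
---*-*<*-
---*--*--
----**---
---------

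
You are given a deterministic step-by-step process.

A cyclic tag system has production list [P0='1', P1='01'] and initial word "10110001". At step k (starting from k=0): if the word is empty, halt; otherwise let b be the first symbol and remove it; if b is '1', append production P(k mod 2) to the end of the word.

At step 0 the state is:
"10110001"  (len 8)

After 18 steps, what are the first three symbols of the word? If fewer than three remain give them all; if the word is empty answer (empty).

0) "10110001"  (len 8)
1) "01100011"  (len 8)
2) "1100011"  (len 7)
3) "1000111"  (len 7)
4) "00011101"  (len 8)
5) "0011101"  (len 7)
6) "011101"  (len 6)
7) "11101"  (len 5)
8) "110101"  (len 6)
9) "101011"  (len 6)
10) "0101101"  (len 7)
11) "101101"  (len 6)
12) "0110101"  (len 7)
13) "110101"  (len 6)
14) "1010101"  (len 7)
15) "0101011"  (len 7)
16) "101011"  (len 6)
17) "010111"  (len 6)
18) "10111"  (len 5)

101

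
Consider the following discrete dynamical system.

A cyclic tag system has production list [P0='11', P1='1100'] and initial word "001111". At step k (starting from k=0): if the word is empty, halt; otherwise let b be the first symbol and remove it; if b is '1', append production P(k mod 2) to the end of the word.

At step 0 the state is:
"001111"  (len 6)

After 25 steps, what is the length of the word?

31

k=0  "001111"  (len 6)
k=1  "01111"  (len 5)
k=2  "1111"  (len 4)
k=3  "11111"  (len 5)
k=4  "11111100"  (len 8)
k=5  "111110011"  (len 9)
k=6  "111100111100"  (len 12)
k=7  "1110011110011"  (len 13)
k=8  "1100111100111100"  (len 16)
k=9  "10011110011110011"  (len 17)
k=10  "00111100111100111100"  (len 20)
k=11  "0111100111100111100"  (len 19)
k=12  "111100111100111100"  (len 18)
k=13  "1110011110011110011"  (len 19)
k=14  "1100111100111100111100"  (len 22)
k=15  "10011110011110011110011"  (len 23)
k=16  "00111100111100111100111100"  (len 26)
k=17  "0111100111100111100111100"  (len 25)
k=18  "111100111100111100111100"  (len 24)
k=19  "1110011110011110011110011"  (len 25)
k=20  "1100111100111100111100111100"  (len 28)
k=21  "10011110011110011110011110011"  (len 29)
k=22  "00111100111100111100111100111100"  (len 32)
k=23  "0111100111100111100111100111100"  (len 31)
k=24  "111100111100111100111100111100"  (len 30)
k=25  "1110011110011110011110011110011"  (len 31)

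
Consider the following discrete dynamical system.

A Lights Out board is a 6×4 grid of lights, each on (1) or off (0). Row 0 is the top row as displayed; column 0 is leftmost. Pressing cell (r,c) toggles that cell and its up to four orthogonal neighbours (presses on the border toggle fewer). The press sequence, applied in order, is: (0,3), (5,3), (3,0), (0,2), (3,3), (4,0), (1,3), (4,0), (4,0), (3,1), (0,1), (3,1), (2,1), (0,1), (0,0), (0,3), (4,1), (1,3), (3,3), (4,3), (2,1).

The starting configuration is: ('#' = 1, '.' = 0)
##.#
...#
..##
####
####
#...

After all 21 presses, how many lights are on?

0) ##.#
...#
..##
####
####
#...
1) ###.
....
..##
####
####
#...
2) ###.
....
..##
####
###.
#.##
3) ###.
....
#.##
..##
.##.
#.##
4) #..#
..#.
#.##
..##
.##.
#.##
5) #..#
..#.
#.#.
....
.###
#.##
6) #..#
..#.
#.#.
#...
#.##
..##
7) #...
...#
#.##
#...
#.##
..##
8) #...
...#
#.##
....
.###
#.##
9) #...
...#
#.##
#...
#.##
..##
10) #...
...#
####
.##.
####
..##
11) .##.
.#.#
####
.##.
####
..##
12) .##.
.#.#
#.##
#...
#.##
..##
13) .##.
...#
.#.#
##..
#.##
..##
14) #...
.#.#
.#.#
##..
#.##
..##
15) .#..
##.#
.#.#
##..
#.##
..##
16) .###
##..
.#.#
##..
#.##
..##
17) .###
##..
.#.#
#...
.#.#
.###
18) .##.
####
.#..
#...
.#.#
.###
19) .##.
####
.#.#
#.##
.#..
.###
20) .##.
####
.#.#
#.#.
.###
.##.
21) .##.
#.##
#.##
###.
.###
.##.

16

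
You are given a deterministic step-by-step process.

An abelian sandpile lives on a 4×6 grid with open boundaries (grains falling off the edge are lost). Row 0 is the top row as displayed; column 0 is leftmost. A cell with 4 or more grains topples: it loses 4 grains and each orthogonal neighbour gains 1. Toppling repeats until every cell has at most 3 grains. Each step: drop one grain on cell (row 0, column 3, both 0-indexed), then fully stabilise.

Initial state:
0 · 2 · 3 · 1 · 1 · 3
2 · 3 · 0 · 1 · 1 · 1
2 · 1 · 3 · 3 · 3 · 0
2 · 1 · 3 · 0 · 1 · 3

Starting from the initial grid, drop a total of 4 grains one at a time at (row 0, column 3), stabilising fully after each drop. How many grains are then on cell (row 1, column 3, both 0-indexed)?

2

[0] 0 · 2 · 3 · 1 · 1 · 3
2 · 3 · 0 · 1 · 1 · 1
2 · 1 · 3 · 3 · 3 · 0
2 · 1 · 3 · 0 · 1 · 3
[1] 0 · 2 · 3 · 2 · 1 · 3
2 · 3 · 0 · 1 · 1 · 1
2 · 1 · 3 · 3 · 3 · 0
2 · 1 · 3 · 0 · 1 · 3
[2] 0 · 2 · 3 · 3 · 1 · 3
2 · 3 · 0 · 1 · 1 · 1
2 · 1 · 3 · 3 · 3 · 0
2 · 1 · 3 · 0 · 1 · 3
[3] 0 · 3 · 0 · 1 · 2 · 3
2 · 3 · 1 · 2 · 1 · 1
2 · 1 · 3 · 3 · 3 · 0
2 · 1 · 3 · 0 · 1 · 3
[4] 0 · 3 · 0 · 2 · 2 · 3
2 · 3 · 1 · 2 · 1 · 1
2 · 1 · 3 · 3 · 3 · 0
2 · 1 · 3 · 0 · 1 · 3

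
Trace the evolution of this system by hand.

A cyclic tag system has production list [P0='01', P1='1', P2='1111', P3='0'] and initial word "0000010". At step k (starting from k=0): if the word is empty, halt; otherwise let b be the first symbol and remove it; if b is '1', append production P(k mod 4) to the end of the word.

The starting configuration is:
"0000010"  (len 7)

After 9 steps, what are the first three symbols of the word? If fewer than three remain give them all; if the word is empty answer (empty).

t=0: "0000010"  (len 7)
t=1: "000010"  (len 6)
t=2: "00010"  (len 5)
t=3: "0010"  (len 4)
t=4: "010"  (len 3)
t=5: "10"  (len 2)
t=6: "01"  (len 2)
t=7: "1"  (len 1)
t=8: "0"  (len 1)
t=9: (halted — word empty)

(empty)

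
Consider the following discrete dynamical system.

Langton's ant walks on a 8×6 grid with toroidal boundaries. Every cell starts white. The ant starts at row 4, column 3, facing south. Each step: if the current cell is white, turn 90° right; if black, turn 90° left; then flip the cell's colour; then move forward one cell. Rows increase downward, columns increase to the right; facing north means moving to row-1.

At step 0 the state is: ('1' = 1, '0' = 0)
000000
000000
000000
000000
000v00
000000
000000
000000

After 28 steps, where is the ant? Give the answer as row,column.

2,5

0) 000000
000000
000000
000000
000v00
000000
000000
000000
1) 000000
000000
000000
000000
00<100
000000
000000
000000
2) 000000
000000
000000
00^000
001100
000000
000000
000000
3) 000000
000000
000000
001>00
001100
000000
000000
000000
4) 000000
000000
000000
001100
001v00
000000
000000
000000
5) 000000
000000
000000
001100
0010>0
000000
000000
000000
6) 000000
000000
000000
001100
001010
0000v0
000000
000000
7) 000000
000000
000000
001100
001010
000<10
000000
000000
8) 000000
000000
000000
001100
001^10
000110
000000
000000
9) 000000
000000
000000
001100
0011>0
000110
000000
000000
10) 000000
000000
000000
0011^0
001100
000110
000000
000000
11) 000000
000000
000000
00111>
001100
000110
000000
000000
12) 000000
000000
000000
001111
00110v
000110
000000
000000
13) 000000
000000
000000
001111
0011<1
000110
000000
000000
14) 000000
000000
000000
0011^1
001111
000110
000000
000000
15) 000000
000000
000000
001<01
001111
000110
000000
000000
16) 000000
000000
000000
001001
001v11
000110
000000
000000
17) 000000
000000
000000
001001
0010>1
000110
000000
000000
18) 000000
000000
000000
0010^1
001001
000110
000000
000000
19) 000000
000000
000000
00101>
001001
000110
000000
000000
20) 000000
000000
00000^
001010
001001
000110
000000
000000
21) 000000
000000
>00001
001010
001001
000110
000000
000000
22) 000000
000000
100001
v01010
001001
000110
000000
000000
23) 000000
000000
100001
10101<
001001
000110
000000
000000
24) 000000
000000
10000^
101011
001001
000110
000000
000000
25) 000000
000000
1000<0
101011
001001
000110
000000
000000
26) 000000
0000^0
100010
101011
001001
000110
000000
000000
27) 000000
00001>
100010
101011
001001
000110
000000
000000
28) 000000
000011
10001v
101011
001001
000110
000000
000000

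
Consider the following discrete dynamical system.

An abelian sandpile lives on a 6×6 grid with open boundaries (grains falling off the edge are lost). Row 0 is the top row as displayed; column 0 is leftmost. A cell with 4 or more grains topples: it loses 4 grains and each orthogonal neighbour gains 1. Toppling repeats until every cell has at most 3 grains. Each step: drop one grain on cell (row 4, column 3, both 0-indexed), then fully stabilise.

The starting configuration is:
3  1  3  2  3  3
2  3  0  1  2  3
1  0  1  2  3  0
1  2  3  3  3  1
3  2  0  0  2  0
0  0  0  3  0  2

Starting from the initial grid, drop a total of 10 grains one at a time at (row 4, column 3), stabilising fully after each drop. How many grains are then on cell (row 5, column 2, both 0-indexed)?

2

[0] 3  1  3  2  3  3
2  3  0  1  2  3
1  0  1  2  3  0
1  2  3  3  3  1
3  2  0  0  2  0
0  0  0  3  0  2
[1] 3  1  3  2  3  3
2  3  0  1  2  3
1  0  1  2  3  0
1  2  3  3  3  1
3  2  0  1  2  0
0  0  0  3  0  2
[2] 3  1  3  2  3  3
2  3  0  1  2  3
1  0  1  2  3  0
1  2  3  3  3  1
3  2  0  2  2  0
0  0  0  3  0  2
[3] 3  1  3  2  3  3
2  3  0  1  2  3
1  0  1  2  3  0
1  2  3  3  3  1
3  2  0  3  2  0
0  0  0  3  0  2
[4] 3  1  3  2  3  3
2  3  0  2  3  3
1  0  3  0  1  1
1  3  0  3  2  2
3  2  2  3  0  1
0  0  1  0  2  2
[5] 3  1  3  2  3  3
2  3  0  2  3  3
1  0  3  1  1  1
1  3  1  0  3  2
3  2  3  1  1  1
0  0  1  1  2  2
[6] 3  1  3  2  3  3
2  3  0  2  3  3
1  0  3  1  1  1
1  3  1  0  3  2
3  2  3  2  1  1
0  0  1  1  2  2
[7] 3  1  3  2  3  3
2  3  0  2  3  3
1  0  3  1  1  1
1  3  1  0  3  2
3  2  3  3  1  1
0  0  1  1  2  2
[8] 3  1  3  2  3  3
2  3  0  2  3  3
1  0  3  1  1  1
1  3  2  1  3  2
3  3  0  1  2  1
0  0  2  2  2  2
[9] 3  1  3  2  3  3
2  3  0  2  3  3
1  0  3  1  1  1
1  3  2  1  3  2
3  3  0  2  2  1
0  0  2  2  2  2
[10] 3  1  3  2  3  3
2  3  0  2  3  3
1  0  3  1  1  1
1  3  2  1  3  2
3  3  0  3  2  1
0  0  2  2  2  2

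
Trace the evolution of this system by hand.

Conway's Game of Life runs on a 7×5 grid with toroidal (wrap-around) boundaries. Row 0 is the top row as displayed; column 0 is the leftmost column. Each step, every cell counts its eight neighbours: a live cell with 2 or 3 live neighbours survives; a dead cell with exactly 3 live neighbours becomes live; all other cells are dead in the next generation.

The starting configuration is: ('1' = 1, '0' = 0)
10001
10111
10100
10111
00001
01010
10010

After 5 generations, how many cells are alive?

step 0: 10001
10111
10100
10111
00001
01010
10010
step 1: 00100
00100
00000
10100
01000
10110
11110
step 2: 00000
00000
01000
01000
10011
10010
10000
step 3: 00000
00000
00000
01101
11110
11010
00001
step 4: 00000
00000
00000
00001
00000
00010
10001
step 5: 00000
00000
00000
00000
00000
00001
00001

2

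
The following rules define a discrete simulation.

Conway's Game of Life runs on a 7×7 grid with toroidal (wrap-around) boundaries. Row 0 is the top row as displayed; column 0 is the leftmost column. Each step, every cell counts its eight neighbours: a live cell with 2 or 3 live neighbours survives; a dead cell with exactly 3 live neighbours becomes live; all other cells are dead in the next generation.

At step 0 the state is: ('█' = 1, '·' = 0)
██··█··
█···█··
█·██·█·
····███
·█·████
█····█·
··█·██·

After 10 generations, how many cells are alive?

2

t=0: ██··█··
█···█··
█·██·█·
····███
·█·████
█····█·
··█·██·
t=1: ██··█·█
█·█·██·
██·█···
·█·····
···█···
███····
█··███·
t=2: ··█····
··█·██·
█··██·█
██·····
█······
███···█
···███·
t=3: ··█····
·██·███
█·███·█
·█·····
··█····
███████
█··████
t=4: ··█····
····█·█
····█·█
██·····
····███
·······
·······
t=5: ·······
···█···
······█
█···█··
█····██
·····█·
·······
t=6: ·······
·······
·······
█······
█···██·
·····█·
·······
t=7: ·······
·······
·······
······█
····██·
····███
·······
t=8: ·······
·······
·······
·····█·
····█··
····█·█
·····█·
t=9: ·······
·······
·······
·······
····█··
····█··
·····█·
t=10: ·······
·······
·······
·······
·······
····██·
·······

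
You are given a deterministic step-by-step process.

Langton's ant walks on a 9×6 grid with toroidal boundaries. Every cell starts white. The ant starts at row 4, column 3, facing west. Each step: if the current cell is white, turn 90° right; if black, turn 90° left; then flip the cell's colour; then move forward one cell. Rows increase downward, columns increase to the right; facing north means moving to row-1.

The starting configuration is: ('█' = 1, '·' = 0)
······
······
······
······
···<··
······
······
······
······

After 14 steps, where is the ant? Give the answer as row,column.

step 0: ······
······
······
······
···<··
······
······
······
······
step 1: ······
······
······
···^··
···█··
······
······
······
······
step 2: ······
······
······
···█>·
···█··
······
······
······
······
step 3: ······
······
······
···██·
···█v·
······
······
······
······
step 4: ······
······
······
···██·
···<█·
······
······
······
······
step 5: ······
······
······
···██·
····█·
···v··
······
······
······
step 6: ······
······
······
···██·
····█·
··<█··
······
······
······
step 7: ······
······
······
···██·
··^·█·
··██··
······
······
······
step 8: ······
······
······
···██·
··█>█·
··██··
······
······
······
step 9: ······
······
······
···██·
··███·
··█v··
······
······
······
step 10: ······
······
······
···██·
··███·
··█·>·
······
······
······
step 11: ······
······
······
···██·
··███·
··█·█·
····v·
······
······
step 12: ······
······
······
···██·
··███·
··█·█·
···<█·
······
······
step 13: ······
······
······
···██·
··███·
··█^█·
···██·
······
······
step 14: ······
······
······
···██·
··███·
··██>·
···██·
······
······

5,4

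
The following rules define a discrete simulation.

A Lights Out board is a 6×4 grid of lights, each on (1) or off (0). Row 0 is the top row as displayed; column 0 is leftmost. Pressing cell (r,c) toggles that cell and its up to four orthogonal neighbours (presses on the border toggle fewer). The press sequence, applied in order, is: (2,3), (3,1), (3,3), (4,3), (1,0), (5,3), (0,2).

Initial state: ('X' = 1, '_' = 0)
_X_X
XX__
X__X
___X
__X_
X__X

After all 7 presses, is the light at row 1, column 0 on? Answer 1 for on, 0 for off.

0

0) _X_X
XX__
X__X
___X
__X_
X__X
1) _X_X
XX_X
X_X_
____
__X_
X__X
2) _X_X
XX_X
XXX_
XXX_
_XX_
X__X
3) _X_X
XX_X
XXXX
XX_X
_XXX
X__X
4) _X_X
XX_X
XXXX
XX__
_X__
X___
5) XX_X
___X
_XXX
XX__
_X__
X___
6) XX_X
___X
_XXX
XX__
_X_X
X_XX
7) X_X_
__XX
_XXX
XX__
_X_X
X_XX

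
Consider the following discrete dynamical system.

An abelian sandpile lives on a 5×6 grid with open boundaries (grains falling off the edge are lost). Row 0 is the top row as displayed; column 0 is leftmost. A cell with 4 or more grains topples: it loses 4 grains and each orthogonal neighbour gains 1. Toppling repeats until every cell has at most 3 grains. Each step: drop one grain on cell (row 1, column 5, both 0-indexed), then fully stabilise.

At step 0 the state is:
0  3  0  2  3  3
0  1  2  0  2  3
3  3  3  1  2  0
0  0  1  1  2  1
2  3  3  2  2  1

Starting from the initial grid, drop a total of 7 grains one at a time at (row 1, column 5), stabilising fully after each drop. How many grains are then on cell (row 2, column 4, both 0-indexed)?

gen 0: 0  3  0  2  3  3
0  1  2  0  2  3
3  3  3  1  2  0
0  0  1  1  2  1
2  3  3  2  2  1
gen 1: 0  3  0  3  1  1
0  1  2  1  0  2
3  3  3  1  3  1
0  0  1  1  2  1
2  3  3  2  2  1
gen 2: 0  3  0  3  1  1
0  1  2  1  0  3
3  3  3  1  3  1
0  0  1  1  2  1
2  3  3  2  2  1
gen 3: 0  3  0  3  1  2
0  1  2  1  1  0
3  3  3  1  3  2
0  0  1  1  2  1
2  3  3  2  2  1
gen 4: 0  3  0  3  1  2
0  1  2  1  1  1
3  3  3  1  3  2
0  0  1  1  2  1
2  3  3  2  2  1
gen 5: 0  3  0  3  1  2
0  1  2  1  1  2
3  3  3  1  3  2
0  0  1  1  2  1
2  3  3  2  2  1
gen 6: 0  3  0  3  1  2
0  1  2  1  1  3
3  3  3  1  3  2
0  0  1  1  2  1
2  3  3  2  2  1
gen 7: 0  3  0  3  1  3
0  1  2  1  2  0
3  3  3  1  3  3
0  0  1  1  2  1
2  3  3  2  2  1

3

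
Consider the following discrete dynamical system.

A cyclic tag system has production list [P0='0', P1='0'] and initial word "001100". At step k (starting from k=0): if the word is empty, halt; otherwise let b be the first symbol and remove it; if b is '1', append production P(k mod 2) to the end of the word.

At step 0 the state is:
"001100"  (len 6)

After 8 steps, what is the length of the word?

[0] "001100"  (len 6)
[1] "01100"  (len 5)
[2] "1100"  (len 4)
[3] "1000"  (len 4)
[4] "0000"  (len 4)
[5] "000"  (len 3)
[6] "00"  (len 2)
[7] "0"  (len 1)
[8] (halted — word empty)

0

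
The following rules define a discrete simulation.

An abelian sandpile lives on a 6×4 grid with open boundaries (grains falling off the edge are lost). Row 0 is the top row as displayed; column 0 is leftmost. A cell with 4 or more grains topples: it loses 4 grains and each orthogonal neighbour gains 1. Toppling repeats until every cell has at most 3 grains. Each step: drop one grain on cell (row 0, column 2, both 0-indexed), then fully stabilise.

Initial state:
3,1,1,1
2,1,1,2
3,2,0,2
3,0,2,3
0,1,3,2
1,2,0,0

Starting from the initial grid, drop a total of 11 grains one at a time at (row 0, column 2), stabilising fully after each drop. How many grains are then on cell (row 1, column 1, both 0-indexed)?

3

0) 3,1,1,1
2,1,1,2
3,2,0,2
3,0,2,3
0,1,3,2
1,2,0,0
1) 3,1,2,1
2,1,1,2
3,2,0,2
3,0,2,3
0,1,3,2
1,2,0,0
2) 3,1,3,1
2,1,1,2
3,2,0,2
3,0,2,3
0,1,3,2
1,2,0,0
3) 3,2,0,2
2,1,2,2
3,2,0,2
3,0,2,3
0,1,3,2
1,2,0,0
4) 3,2,1,2
2,1,2,2
3,2,0,2
3,0,2,3
0,1,3,2
1,2,0,0
5) 3,2,2,2
2,1,2,2
3,2,0,2
3,0,2,3
0,1,3,2
1,2,0,0
6) 3,2,3,2
2,1,2,2
3,2,0,2
3,0,2,3
0,1,3,2
1,2,0,0
7) 3,3,0,3
2,1,3,2
3,2,0,2
3,0,2,3
0,1,3,2
1,2,0,0
8) 3,3,1,3
2,1,3,2
3,2,0,2
3,0,2,3
0,1,3,2
1,2,0,0
9) 3,3,2,3
2,1,3,2
3,2,0,2
3,0,2,3
0,1,3,2
1,2,0,0
10) 3,3,3,3
2,1,3,2
3,2,0,2
3,0,2,3
0,1,3,2
1,2,0,0
11) 0,1,3,1
3,3,1,0
3,2,1,3
3,0,2,3
0,1,3,2
1,2,0,0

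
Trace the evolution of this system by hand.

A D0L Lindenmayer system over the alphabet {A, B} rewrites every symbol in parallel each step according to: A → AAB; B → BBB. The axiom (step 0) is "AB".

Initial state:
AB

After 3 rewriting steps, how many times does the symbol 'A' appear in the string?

0) AB
1) AABBBB
2) AABAABBBBBBBBBBBBB
3) AABAABBBBAABAABBBBBBBBBBBBBBBBBBBBBBBBBBBBBBBBBBBBBBBB

8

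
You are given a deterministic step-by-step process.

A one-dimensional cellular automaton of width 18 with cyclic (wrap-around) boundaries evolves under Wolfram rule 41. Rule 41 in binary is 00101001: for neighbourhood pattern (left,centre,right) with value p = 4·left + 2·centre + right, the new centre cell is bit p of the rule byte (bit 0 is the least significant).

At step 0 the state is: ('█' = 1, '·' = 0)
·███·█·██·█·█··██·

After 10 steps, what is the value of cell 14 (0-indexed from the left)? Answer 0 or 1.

0

t=0: ·███·█·██·█·█··██·
t=1: ·█··█·██·█·█···█··
t=2: ·····██·█·█··█···█
t=3: ·███·█·█·█·····█··
t=4: ·█··█·█·█··███···█
t=5: █····█·█···█···█··
t=6: ··██··█··█···█····
t=7: █·█········█···███
t=8: ·█··██████···█·█··
t=9: ····█······█··█··█
t=10: ·██···████········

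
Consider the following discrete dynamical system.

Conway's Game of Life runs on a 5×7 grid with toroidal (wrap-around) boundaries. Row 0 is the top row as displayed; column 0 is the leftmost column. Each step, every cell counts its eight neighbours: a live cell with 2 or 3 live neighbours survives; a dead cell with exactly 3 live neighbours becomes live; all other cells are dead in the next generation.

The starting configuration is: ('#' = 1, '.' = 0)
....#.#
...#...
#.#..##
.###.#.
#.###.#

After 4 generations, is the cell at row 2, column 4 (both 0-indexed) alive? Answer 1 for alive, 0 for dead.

0

step 0: ....#.#
...#...
#.#..##
.###.#.
#.###.#
step 1: #.#.#.#
#..##..
#....##
.......
#.....#
step 2: ....#..
...##..
#...###
.....#.
##...##
step 3: #..##.#
...#..#
...#..#
.#.....
#...###
step 4: ...#...
..##..#
#.#....
....#..
.#.##..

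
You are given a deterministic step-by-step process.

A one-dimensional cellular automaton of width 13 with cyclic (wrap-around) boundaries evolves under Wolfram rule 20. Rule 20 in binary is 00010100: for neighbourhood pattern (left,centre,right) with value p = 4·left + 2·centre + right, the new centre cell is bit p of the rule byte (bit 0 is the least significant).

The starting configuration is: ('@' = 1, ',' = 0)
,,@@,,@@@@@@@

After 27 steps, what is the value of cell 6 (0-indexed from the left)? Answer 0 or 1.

0

0) ,,@@,,@@@@@@@
1) @,,,@,,,,,,,,
2) @@,,@@,,,,,,,
3) ,,@,,,@,,,,,,
4) ,,@@,,@@,,,,,
5) ,,,,@,,,@,,,,
6) ,,,,@@,,@@,,,
7) ,,,,,,@,,,@,,
8) ,,,,,,@@,,@@,
9) ,,,,,,,,@,,,@
10) @,,,,,,,@@,,@
11) ,@,,,,,,,,@,,
12) ,@@,,,,,,,@@,
13) ,,,@,,,,,,,,@
14) @,,@@,,,,,,,@
15) ,@,,,@,,,,,,,
16) ,@@,,@@,,,,,,
17) ,,,@,,,@,,,,,
18) ,,,@@,,@@,,,,
19) ,,,,,@,,,@,,,
20) ,,,,,@@,,@@,,
21) ,,,,,,,@,,,@,
22) ,,,,,,,@@,,@@
23) @,,,,,,,,@,,,
24) @@,,,,,,,@@,,
25) ,,@,,,,,,,,@,
26) ,,@@,,,,,,,@@
27) @,,,@,,,,,,,,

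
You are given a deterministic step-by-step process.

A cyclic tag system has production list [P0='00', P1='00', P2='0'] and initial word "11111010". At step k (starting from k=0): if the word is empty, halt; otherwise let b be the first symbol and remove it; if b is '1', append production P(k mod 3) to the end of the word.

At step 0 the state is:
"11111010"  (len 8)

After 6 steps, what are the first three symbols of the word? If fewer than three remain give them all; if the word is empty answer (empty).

100

step 0: "11111010"  (len 8)
step 1: "111101000"  (len 9)
step 2: "1110100000"  (len 10)
step 3: "1101000000"  (len 10)
step 4: "10100000000"  (len 11)
step 5: "010000000000"  (len 12)
step 6: "10000000000"  (len 11)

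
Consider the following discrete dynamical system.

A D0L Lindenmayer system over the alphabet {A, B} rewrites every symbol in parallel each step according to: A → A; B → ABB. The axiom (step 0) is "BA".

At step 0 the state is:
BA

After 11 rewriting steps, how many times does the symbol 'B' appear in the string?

gen 0: BA
gen 1: ABBA
gen 2: AABBABBA
gen 3: AAABBABBAABBABBA
gen 4: AAAABBABBAABBABBAAABBABBAABBABBA
gen 5: AAAAABBABBAABBABBAAABBABBAABBABBAAAABBABBAABBABBAAABBABBAABBABBA
gen 6: AAAAAABBABBAABBABBAAABBABBAABBABBAAAABBABBAABBABBAAABBABBA…BABBAABBABBAAABBABBAABBABBAAAABBABBAABBABBAAABBABBAABBABBA  (len 128)
gen 7: AAAAAAABBABBAABBABBAAABBABBAABBABBAAAABBABBAABBABBAAABBABB…BABBAABBABBAAABBABBAABBABBAAAABBABBAABBABBAAABBABBAABBABBA  (len 256)
gen 8: AAAAAAAABBABBAABBABBAAABBABBAABBABBAAAABBABBAABBABBAAABBAB…BABBAABBABBAAABBABBAABBABBAAAABBABBAABBABBAAABBABBAABBABBA  (len 512)
gen 9: AAAAAAAAABBABBAABBABBAAABBABBAABBABBAAAABBABBAABBABBAAABBA…BABBAABBABBAAABBABBAABBABBAAAABBABBAABBABBAAABBABBAABBABBA  (len 1024)
gen 10: AAAAAAAAAABBABBAABBABBAAABBABBAABBABBAAAABBABBAABBABBAAABB…BABBAABBABBAAABBABBAABBABBAAAABBABBAABBABBAAABBABBAABBABBA  (len 2048)
gen 11: AAAAAAAAAAABBABBAABBABBAAABBABBAABBABBAAAABBABBAABBABBAAAB…BABBAABBABBAAABBABBAABBABBAAAABBABBAABBABBAAABBABBAABBABBA  (len 4096)

2048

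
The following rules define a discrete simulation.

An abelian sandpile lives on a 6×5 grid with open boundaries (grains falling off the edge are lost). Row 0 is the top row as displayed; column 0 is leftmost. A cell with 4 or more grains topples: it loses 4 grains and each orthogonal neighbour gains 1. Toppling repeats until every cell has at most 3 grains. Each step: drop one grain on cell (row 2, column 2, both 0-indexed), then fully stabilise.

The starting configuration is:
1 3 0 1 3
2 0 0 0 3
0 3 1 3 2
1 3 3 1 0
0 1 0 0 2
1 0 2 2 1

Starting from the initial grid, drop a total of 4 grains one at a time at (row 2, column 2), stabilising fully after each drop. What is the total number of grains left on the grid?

0) 1 3 0 1 3
2 0 0 0 3
0 3 1 3 2
1 3 3 1 0
0 1 0 0 2
1 0 2 2 1
1) 1 3 0 1 3
2 0 0 0 3
0 3 2 3 2
1 3 3 1 0
0 1 0 0 2
1 0 2 2 1
2) 1 3 0 1 3
2 0 0 0 3
0 3 3 3 2
1 3 3 1 0
0 1 0 0 2
1 0 2 2 1
3) 1 3 0 1 3
2 1 1 1 3
1 1 3 0 3
2 1 1 3 0
0 2 1 0 2
1 0 2 2 1
4) 1 3 0 1 3
2 1 2 1 3
1 2 0 1 3
2 1 2 3 0
0 2 1 0 2
1 0 2 2 1

43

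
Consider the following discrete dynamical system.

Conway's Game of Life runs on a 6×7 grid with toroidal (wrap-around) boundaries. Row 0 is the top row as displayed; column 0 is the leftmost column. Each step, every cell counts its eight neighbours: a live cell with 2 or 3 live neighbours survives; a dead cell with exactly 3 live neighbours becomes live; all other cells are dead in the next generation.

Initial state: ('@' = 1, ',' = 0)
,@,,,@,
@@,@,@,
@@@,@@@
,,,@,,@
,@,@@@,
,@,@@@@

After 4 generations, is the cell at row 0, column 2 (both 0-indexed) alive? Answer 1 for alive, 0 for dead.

[0] ,@,,,@,
@@,@,@,
@@@,@@@
,,,@,,@
,@,@@@,
,@,@@@@
[1] ,@,@,,,
,,,@,,,
,,,,,,,
,,,,,,,
,,,,,,,
,@,@,,@
[2] @,,@@,,
,,@,,,,
,,,,,,,
,,,,,,,
,,,,,,,
@,,,,,,
[3] ,@,@,,,
,,,@,,,
,,,,,,,
,,,,,,,
,,,,,,,
,,,,,,,
[4] ,,@,,,,
,,@,,,,
,,,,,,,
,,,,,,,
,,,,,,,
,,,,,,,

1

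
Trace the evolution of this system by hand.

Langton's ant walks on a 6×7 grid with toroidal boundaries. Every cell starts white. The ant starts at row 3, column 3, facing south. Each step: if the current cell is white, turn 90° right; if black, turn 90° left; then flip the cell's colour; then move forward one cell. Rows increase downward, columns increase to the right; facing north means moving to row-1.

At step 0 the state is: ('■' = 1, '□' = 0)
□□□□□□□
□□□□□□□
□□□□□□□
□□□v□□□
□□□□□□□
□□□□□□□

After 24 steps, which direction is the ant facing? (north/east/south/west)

t=0: □□□□□□□
□□□□□□□
□□□□□□□
□□□v□□□
□□□□□□□
□□□□□□□
t=1: □□□□□□□
□□□□□□□
□□□□□□□
□□<■□□□
□□□□□□□
□□□□□□□
t=2: □□□□□□□
□□□□□□□
□□^□□□□
□□■■□□□
□□□□□□□
□□□□□□□
t=3: □□□□□□□
□□□□□□□
□□■>□□□
□□■■□□□
□□□□□□□
□□□□□□□
t=4: □□□□□□□
□□□□□□□
□□■■□□□
□□■v□□□
□□□□□□□
□□□□□□□
t=5: □□□□□□□
□□□□□□□
□□■■□□□
□□■□>□□
□□□□□□□
□□□□□□□
t=6: □□□□□□□
□□□□□□□
□□■■□□□
□□■□■□□
□□□□v□□
□□□□□□□
t=7: □□□□□□□
□□□□□□□
□□■■□□□
□□■□■□□
□□□<■□□
□□□□□□□
t=8: □□□□□□□
□□□□□□□
□□■■□□□
□□■^■□□
□□□■■□□
□□□□□□□
t=9: □□□□□□□
□□□□□□□
□□■■□□□
□□■■>□□
□□□■■□□
□□□□□□□
t=10: □□□□□□□
□□□□□□□
□□■■^□□
□□■■□□□
□□□■■□□
□□□□□□□
t=11: □□□□□□□
□□□□□□□
□□■■■>□
□□■■□□□
□□□■■□□
□□□□□□□
t=12: □□□□□□□
□□□□□□□
□□■■■■□
□□■■□v□
□□□■■□□
□□□□□□□
t=13: □□□□□□□
□□□□□□□
□□■■■■□
□□■■<■□
□□□■■□□
□□□□□□□
t=14: □□□□□□□
□□□□□□□
□□■■^■□
□□■■■■□
□□□■■□□
□□□□□□□
t=15: □□□□□□□
□□□□□□□
□□■<□■□
□□■■■■□
□□□■■□□
□□□□□□□
t=16: □□□□□□□
□□□□□□□
□□■□□■□
□□■v■■□
□□□■■□□
□□□□□□□
t=17: □□□□□□□
□□□□□□□
□□■□□■□
□□■□>■□
□□□■■□□
□□□□□□□
t=18: □□□□□□□
□□□□□□□
□□■□^■□
□□■□□■□
□□□■■□□
□□□□□□□
t=19: □□□□□□□
□□□□□□□
□□■□■>□
□□■□□■□
□□□■■□□
□□□□□□□
t=20: □□□□□□□
□□□□□^□
□□■□■□□
□□■□□■□
□□□■■□□
□□□□□□□
t=21: □□□□□□□
□□□□□■>
□□■□■□□
□□■□□■□
□□□■■□□
□□□□□□□
t=22: □□□□□□□
□□□□□■■
□□■□■□v
□□■□□■□
□□□■■□□
□□□□□□□
t=23: □□□□□□□
□□□□□■■
□□■□■<■
□□■□□■□
□□□■■□□
□□□□□□□
t=24: □□□□□□□
□□□□□^■
□□■□■■■
□□■□□■□
□□□■■□□
□□□□□□□

north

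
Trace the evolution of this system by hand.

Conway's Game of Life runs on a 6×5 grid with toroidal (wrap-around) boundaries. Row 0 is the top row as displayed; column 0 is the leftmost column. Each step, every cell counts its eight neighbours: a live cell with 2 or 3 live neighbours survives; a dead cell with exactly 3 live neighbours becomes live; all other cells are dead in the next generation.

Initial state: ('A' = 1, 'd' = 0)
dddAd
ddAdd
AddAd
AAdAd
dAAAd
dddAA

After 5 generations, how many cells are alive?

8

[0] dddAd
ddAdd
AddAd
AAdAd
dAAAd
dddAA
[1] ddAAA
ddAAA
AddAd
AddAd
dAddd
ddddA
[2] AdAdd
AAddd
AAddd
AAAdd
AdddA
AdAdA
[3] ddAAd
ddAdA
ddddA
ddAdd
ddAdd
ddddd
[4] ddAAd
ddAdA
ddddd
dddAd
ddddd
ddAAd
[5] dAddA
ddAdd
dddAd
ddddd
ddAAd
ddAAd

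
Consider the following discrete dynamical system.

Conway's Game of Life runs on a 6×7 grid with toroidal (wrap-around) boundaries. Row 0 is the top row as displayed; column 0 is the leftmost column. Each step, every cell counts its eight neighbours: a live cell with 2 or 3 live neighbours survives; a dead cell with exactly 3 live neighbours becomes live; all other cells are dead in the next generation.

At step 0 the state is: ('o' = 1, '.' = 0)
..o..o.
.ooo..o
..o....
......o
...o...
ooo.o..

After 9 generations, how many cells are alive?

6

gen 0: ..o..o.
.ooo..o
..o....
......o
...o...
ooo.o..
gen 1: ....ooo
.o.o...
oooo...
.......
oooo...
.oo.o..
gen 2: oo..oo.
.o.o.oo
oo.o...
.......
o..o...
....o.o
gen 3: .ooo...
...o.o.
oo..o.o
ooo....
.......
.o.oo.o
gen 4: oo...o.
...o.oo
...oooo
..o...o
...o...
oo.oo..
gen 5: .o.o.o.
..oo...
o.oo...
..o...o
oo.oo..
oo.oo.o
gen 6: .o...oo
.......
.......
....o.o
....o..
......o
gen 7: o....oo
.......
.......
.....o.
.......
o.....o
gen 8: o....o.
......o
.......
.......
......o
o....o.
gen 9: o....o.
......o
.......
.......
......o
o....o.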